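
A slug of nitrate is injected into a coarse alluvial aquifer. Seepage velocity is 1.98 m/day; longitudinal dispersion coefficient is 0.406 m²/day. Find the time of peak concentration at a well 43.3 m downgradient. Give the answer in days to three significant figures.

For the 1D instantaneous-source solution, setting ∂C/∂t = 0 at fixed x gives v²t² + 2Dt − x² = 0, so t = (√(D² + v²x²) − D)/v².
√(D² + v²x²) = √(0.406² + 1.98² × 43.3²) = 85.73; v² = 3.9204.
t = (85.73 − 0.406)/3.9204 = 21.8 days (vs. the pure-advection estimate x/v = 21.9 d).

21.8 days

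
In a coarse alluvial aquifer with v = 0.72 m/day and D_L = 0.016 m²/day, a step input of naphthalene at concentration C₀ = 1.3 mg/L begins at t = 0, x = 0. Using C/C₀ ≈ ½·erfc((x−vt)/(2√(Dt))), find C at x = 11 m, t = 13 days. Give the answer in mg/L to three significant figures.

0.00715 mg/L

For a continuous step input, C/C₀ ≈ ½·erfc((x−vt)/(2√(Dt))).
vt = 0.72 × 13 = 9.36 m and 2√(Dt) = 2√(0.016 × 13) = 0.9121 m.
Argument (x−vt)/(2√(Dt)) = (11 − 9.36)/0.9121 = 1.798; ½·erfc(1.798) = 0.005499.
C = 1.3 × 0.005499 = 0.00715 mg/L.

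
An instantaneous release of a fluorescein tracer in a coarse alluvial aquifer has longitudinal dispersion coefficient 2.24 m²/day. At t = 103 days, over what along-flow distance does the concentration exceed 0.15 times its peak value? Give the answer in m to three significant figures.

The plume is Gaussian with σ = √(2Dt) = √(2 × 2.24 × 103) = 21.48 m.
C/C_peak = exp(−Δx²/(2σ²)) = 0.15 ⇒ Δx = σ·√(−2 ln 0.15) = 21.48 × 1.948 = 41.84 m.
Width = 2Δx = 83.7 m.

83.7 m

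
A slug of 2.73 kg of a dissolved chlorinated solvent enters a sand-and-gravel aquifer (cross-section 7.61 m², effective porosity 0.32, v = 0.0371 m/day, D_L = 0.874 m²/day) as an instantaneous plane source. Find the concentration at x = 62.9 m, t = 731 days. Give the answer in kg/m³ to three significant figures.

0.00758 kg/m³

For an instantaneous plane source, C(x,t) = M/(n_e·A·√(4πDt)) · exp(−(x−vt)²/(4Dt)), with n_e·A the pore (flow) area.
Plume center vt = 0.0371 × 731 = 27.1201 m, so the well at 62.9 m is 35.7799 m downgradient of the peak.
√(4πDt) = 89.60 m, giving peak height M/(n_e·A·√(4πDt)) = 2.73/(0.32 × 7.61 × 89.60) = 0.01251 kg/m³.
(x−vt)²/(4Dt) = (35.7799)²/(4 × 0.874 × 731) = 0.5009; exp(−0.5009) = 0.6060.
C = 0.01251 × 0.6060 = 0.00758 kg/m³.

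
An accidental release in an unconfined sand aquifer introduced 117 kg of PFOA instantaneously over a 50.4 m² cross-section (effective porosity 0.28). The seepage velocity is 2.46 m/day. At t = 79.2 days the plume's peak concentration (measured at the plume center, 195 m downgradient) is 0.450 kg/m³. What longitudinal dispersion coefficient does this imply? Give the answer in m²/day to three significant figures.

0.341 m²/day

At the plume center C_max = M/(n_e·A·√(4πDt)), so D = M²/(4πt·(n_e·A·C_max)²).
n_e·A·C_max = 0.28 × 50.4 × 0.450 = 6.350 kg/m.
D = 117²/(4π × 79.2 × 6.350²) = 0.341 m²/day.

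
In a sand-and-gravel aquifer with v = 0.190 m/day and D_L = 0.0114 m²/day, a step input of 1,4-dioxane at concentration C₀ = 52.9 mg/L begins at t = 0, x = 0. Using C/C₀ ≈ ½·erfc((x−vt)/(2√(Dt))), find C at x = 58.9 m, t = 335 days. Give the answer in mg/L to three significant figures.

50.6 mg/L

For a continuous step input, C/C₀ ≈ ½·erfc((x−vt)/(2√(Dt))).
vt = 0.190 × 335 = 63.65 m and 2√(Dt) = 2√(0.0114 × 335) = 3.908 m.
Argument (x−vt)/(2√(Dt)) = (58.9 − 63.65)/3.908 = -1.215; ½·erfc(-1.215) = 0.9571.
C = 52.9 × 0.9571 = 50.6 mg/L.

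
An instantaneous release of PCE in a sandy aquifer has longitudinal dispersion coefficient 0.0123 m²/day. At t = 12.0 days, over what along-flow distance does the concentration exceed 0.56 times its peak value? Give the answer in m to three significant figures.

The plume is Gaussian with σ = √(2Dt) = √(2 × 0.0123 × 12.0) = 0.5433 m.
C/C_peak = exp(−Δx²/(2σ²)) = 0.56 ⇒ Δx = σ·√(−2 ln 0.56) = 0.5433 × 1.077 = 0.5851 m.
Width = 2Δx = 1.17 m.

1.17 m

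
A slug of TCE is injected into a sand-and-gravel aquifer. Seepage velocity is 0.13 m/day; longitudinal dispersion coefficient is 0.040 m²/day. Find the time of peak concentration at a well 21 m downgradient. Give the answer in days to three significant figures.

For the 1D instantaneous-source solution, setting ∂C/∂t = 0 at fixed x gives v²t² + 2Dt − x² = 0, so t = (√(D² + v²x²) − D)/v².
√(D² + v²x²) = √(0.040² + 0.13² × 21²) = 2.730; v² = 0.0169.
t = (2.730 − 0.040)/0.0169 = 159 days (vs. the pure-advection estimate x/v = 162 d).

159 days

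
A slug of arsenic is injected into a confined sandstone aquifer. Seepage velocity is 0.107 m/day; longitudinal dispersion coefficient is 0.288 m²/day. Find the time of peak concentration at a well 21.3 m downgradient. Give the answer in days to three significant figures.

For the 1D instantaneous-source solution, setting ∂C/∂t = 0 at fixed x gives v²t² + 2Dt − x² = 0, so t = (√(D² + v²x²) − D)/v².
√(D² + v²x²) = √(0.288² + 0.107² × 21.3²) = 2.297; v² = 0.011449.
t = (2.297 − 0.288)/0.011449 = 175 days (vs. the pure-advection estimate x/v = 199 d).

175 days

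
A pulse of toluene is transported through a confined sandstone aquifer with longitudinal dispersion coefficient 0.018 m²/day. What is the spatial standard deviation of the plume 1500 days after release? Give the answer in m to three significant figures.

Dispersive spreading gives a Gaussian with σ² = 2Dt; advection only shifts the center.
σ = √(2 × 0.018 × 1500) = 7.35 m.

7.35 m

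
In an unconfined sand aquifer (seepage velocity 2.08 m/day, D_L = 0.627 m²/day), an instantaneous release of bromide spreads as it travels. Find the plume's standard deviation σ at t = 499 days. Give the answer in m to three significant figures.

Dispersive spreading gives a Gaussian with σ² = 2Dt; advection only shifts the center.
σ = √(2 × 0.627 × 499) = 25.0 m.

25.0 m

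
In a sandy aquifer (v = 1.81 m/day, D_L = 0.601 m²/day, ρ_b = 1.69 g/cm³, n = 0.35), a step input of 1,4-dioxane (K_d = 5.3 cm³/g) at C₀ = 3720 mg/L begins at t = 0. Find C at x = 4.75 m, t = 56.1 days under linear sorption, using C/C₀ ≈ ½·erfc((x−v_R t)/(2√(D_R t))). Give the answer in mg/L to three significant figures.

Retardation factor R = 1 + ρ_b·K_d/n = 1 + 1.69 × 5.3/0.35 = 26.59.
Sorption retards both mechanisms: v_R = v/R = 0.06807 m/day, D_R = D/R = 0.02260 m²/day.
v_R·t = 0.06807 × 56.1 = 3.818727 m; 2√(D_R t) = 2.252 m; argument = (4.75 − 3.818727)/2.252 = 0.4135.
C = C₀ × ½·erfc(0.4135) = 3720 × 0.2793 = 1040 mg/L.

1040 mg/L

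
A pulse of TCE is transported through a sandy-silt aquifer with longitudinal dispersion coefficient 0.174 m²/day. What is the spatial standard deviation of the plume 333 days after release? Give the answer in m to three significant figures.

Dispersive spreading gives a Gaussian with σ² = 2Dt; advection only shifts the center.
σ = √(2 × 0.174 × 333) = 10.8 m.

10.8 m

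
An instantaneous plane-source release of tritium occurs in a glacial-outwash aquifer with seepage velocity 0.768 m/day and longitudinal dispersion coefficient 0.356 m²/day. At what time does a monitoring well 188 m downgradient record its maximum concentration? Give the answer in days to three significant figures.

For the 1D instantaneous-source solution, setting ∂C/∂t = 0 at fixed x gives v²t² + 2Dt − x² = 0, so t = (√(D² + v²x²) − D)/v².
√(D² + v²x²) = √(0.356² + 0.768² × 188²) = 144.4; v² = 0.589824.
t = (144.4 − 0.356)/0.589824 = 244 days (vs. the pure-advection estimate x/v = 245 d).

244 days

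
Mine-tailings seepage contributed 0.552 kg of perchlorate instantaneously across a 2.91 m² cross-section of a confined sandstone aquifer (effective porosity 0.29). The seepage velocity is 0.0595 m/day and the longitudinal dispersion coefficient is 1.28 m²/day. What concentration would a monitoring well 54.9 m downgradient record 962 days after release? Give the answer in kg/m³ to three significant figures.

0.00525 kg/m³

For an instantaneous plane source, C(x,t) = M/(n_e·A·√(4πDt)) · exp(−(x−vt)²/(4Dt)), with n_e·A the pore (flow) area.
Plume center vt = 0.0595 × 962 = 57.239 m, so the well at 54.9 m is 2.339 m upgradient of the peak.
√(4πDt) = 124.4 m, giving peak height M/(n_e·A·√(4πDt)) = 0.552/(0.29 × 2.91 × 124.4) = 0.005258 kg/m³.
(x−vt)²/(4Dt) = (-2.339)²/(4 × 1.28 × 962) = 0.001111; exp(−0.001111) = 0.9989.
C = 0.005258 × 0.9989 = 0.00525 kg/m³.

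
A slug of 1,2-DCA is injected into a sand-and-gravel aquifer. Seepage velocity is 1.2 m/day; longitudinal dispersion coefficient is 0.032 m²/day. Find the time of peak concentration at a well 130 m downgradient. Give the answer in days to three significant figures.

For the 1D instantaneous-source solution, setting ∂C/∂t = 0 at fixed x gives v²t² + 2Dt − x² = 0, so t = (√(D² + v²x²) − D)/v².
√(D² + v²x²) = √(0.032² + 1.2² × 130²) = 156.0; v² = 1.44.
t = (156.0 − 0.032)/1.44 = 108 days (vs. the pure-advection estimate x/v = 108 d).

108 days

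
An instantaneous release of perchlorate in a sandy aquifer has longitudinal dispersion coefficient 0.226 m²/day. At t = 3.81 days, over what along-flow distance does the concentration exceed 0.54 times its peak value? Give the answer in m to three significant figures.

The plume is Gaussian with σ = √(2Dt) = √(2 × 0.226 × 3.81) = 1.312 m.
C/C_peak = exp(−Δx²/(2σ²)) = 0.54 ⇒ Δx = σ·√(−2 ln 0.54) = 1.312 × 1.110 = 1.456 m.
Width = 2Δx = 2.91 m.

2.91 m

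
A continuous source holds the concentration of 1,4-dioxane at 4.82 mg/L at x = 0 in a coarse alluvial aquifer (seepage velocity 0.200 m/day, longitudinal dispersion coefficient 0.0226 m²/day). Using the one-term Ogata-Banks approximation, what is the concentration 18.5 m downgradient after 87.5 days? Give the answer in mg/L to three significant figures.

For a continuous step input, C/C₀ ≈ ½·erfc((x−vt)/(2√(Dt))).
vt = 0.200 × 87.5 = 17.5 m and 2√(Dt) = 2√(0.0226 × 87.5) = 2.812 m.
Argument (x−vt)/(2√(Dt)) = (18.5 − 17.5)/2.812 = 0.3556; ½·erfc(0.3556) = 0.3075.
C = 4.82 × 0.3075 = 1.48 mg/L.

1.48 mg/L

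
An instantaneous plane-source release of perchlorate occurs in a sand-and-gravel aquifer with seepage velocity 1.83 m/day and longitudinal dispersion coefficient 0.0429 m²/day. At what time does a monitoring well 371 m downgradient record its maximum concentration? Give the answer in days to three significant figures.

203 days

For the 1D instantaneous-source solution, setting ∂C/∂t = 0 at fixed x gives v²t² + 2Dt − x² = 0, so t = (√(D² + v²x²) − D)/v².
√(D² + v²x²) = √(0.0429² + 1.83² × 371²) = 678.9; v² = 3.3489.
t = (678.9 − 0.0429)/3.3489 = 203 days (vs. the pure-advection estimate x/v = 203 d).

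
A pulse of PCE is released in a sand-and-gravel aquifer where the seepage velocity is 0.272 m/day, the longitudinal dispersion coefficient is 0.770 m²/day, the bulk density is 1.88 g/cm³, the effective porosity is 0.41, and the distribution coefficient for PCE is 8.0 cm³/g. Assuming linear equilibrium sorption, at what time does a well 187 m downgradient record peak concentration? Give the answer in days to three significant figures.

25500 days

Retardation factor R = 1 + ρ_b·K_d/n = 1 + 1.88 × 8.0/0.41 = 37.68.
Sorption retards both mechanisms: v_R = v/R = 0.007219 m/day, D_R = D/R = 0.02044 m²/day.
Peak time from v_R²t² + 2D_R t − x² = 0: t = (√(D_R² + v_R²x²) − D_R)/v_R².
√(D_R² + v_R²x²) = √(0.02044² + 0.007219² × 187²) = 1.350; v_R² = 5.211e-05.
t = (1.350 − 0.02044)/5.211e-05 = 25500 days.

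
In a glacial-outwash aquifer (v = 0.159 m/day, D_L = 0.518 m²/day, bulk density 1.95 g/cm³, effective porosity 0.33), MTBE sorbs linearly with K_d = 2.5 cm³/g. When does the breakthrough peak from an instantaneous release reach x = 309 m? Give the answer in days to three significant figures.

Retardation factor R = 1 + ρ_b·K_d/n = 1 + 1.95 × 2.5/0.33 = 15.77.
Sorption retards both mechanisms: v_R = v/R = 0.01008 m/day, D_R = D/R = 0.03285 m²/day.
Peak time from v_R²t² + 2D_R t − x² = 0: t = (√(D_R² + v_R²x²) − D_R)/v_R².
√(D_R² + v_R²x²) = √(0.03285² + 0.01008² × 309²) = 3.115; v_R² = 0.0001016.
t = (3.115 − 0.03285)/0.0001016 = 30300 days.

30300 days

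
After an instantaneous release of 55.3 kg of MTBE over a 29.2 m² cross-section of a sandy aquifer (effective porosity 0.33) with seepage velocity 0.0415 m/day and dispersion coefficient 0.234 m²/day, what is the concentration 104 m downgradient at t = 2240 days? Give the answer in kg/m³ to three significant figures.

0.0667 kg/m³

For an instantaneous plane source, C(x,t) = M/(n_e·A·√(4πDt)) · exp(−(x−vt)²/(4Dt)), with n_e·A the pore (flow) area.
Plume center vt = 0.0415 × 2240 = 92.96 m, so the well at 104 m is 11.04 m downgradient of the peak.
√(4πDt) = 81.16 m, giving peak height M/(n_e·A·√(4πDt)) = 55.3/(0.33 × 29.2 × 81.16) = 0.07071 kg/m³.
(x−vt)²/(4Dt) = (11.04)²/(4 × 0.234 × 2240) = 0.05813; exp(−0.05813) = 0.9435.
C = 0.07071 × 0.9435 = 0.0667 kg/m³.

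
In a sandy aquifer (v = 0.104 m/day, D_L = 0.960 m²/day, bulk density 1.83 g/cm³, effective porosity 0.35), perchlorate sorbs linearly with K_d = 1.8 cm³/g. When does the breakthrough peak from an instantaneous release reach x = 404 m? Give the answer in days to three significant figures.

39500 days

Retardation factor R = 1 + ρ_b·K_d/n = 1 + 1.83 × 1.8/0.35 = 10.41.
Sorption retards both mechanisms: v_R = v/R = 0.009990 m/day, D_R = D/R = 0.09222 m²/day.
Peak time from v_R²t² + 2D_R t − x² = 0: t = (√(D_R² + v_R²x²) − D_R)/v_R².
√(D_R² + v_R²x²) = √(0.09222² + 0.009990² × 404²) = 4.037; v_R² = 9.980e-05.
t = (4.037 − 0.09222)/9.980e-05 = 39500 days.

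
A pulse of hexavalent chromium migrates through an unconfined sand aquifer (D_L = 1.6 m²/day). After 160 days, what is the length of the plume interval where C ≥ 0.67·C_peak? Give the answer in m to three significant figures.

The plume is Gaussian with σ = √(2Dt) = √(2 × 1.6 × 160) = 22.63 m.
C/C_peak = exp(−Δx²/(2σ²)) = 0.67 ⇒ Δx = σ·√(−2 ln 0.67) = 22.63 × 0.8950 = 20.25 m.
Width = 2Δx = 40.5 m.

40.5 m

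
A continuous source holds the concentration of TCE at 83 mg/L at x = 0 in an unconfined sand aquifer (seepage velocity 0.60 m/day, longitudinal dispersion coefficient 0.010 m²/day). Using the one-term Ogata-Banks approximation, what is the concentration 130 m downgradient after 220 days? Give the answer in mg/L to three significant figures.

68.9 mg/L

For a continuous step input, C/C₀ ≈ ½·erfc((x−vt)/(2√(Dt))).
vt = 0.60 × 220 = 132 m and 2√(Dt) = 2√(0.010 × 220) = 2.966 m.
Argument (x−vt)/(2√(Dt)) = (130 − 132)/2.966 = -0.6743; ½·erfc(-0.6743) = 0.8299.
C = 83 × 0.8299 = 68.9 mg/L.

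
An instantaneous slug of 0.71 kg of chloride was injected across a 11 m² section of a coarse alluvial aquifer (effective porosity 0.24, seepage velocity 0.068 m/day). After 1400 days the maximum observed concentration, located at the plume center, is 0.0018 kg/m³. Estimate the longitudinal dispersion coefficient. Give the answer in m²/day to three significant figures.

At the plume center C_max = M/(n_e·A·√(4πDt)), so D = M²/(4πt·(n_e·A·C_max)²).
n_e·A·C_max = 0.24 × 11 × 0.0018 = 0.004752 kg/m.
D = 0.71²/(4π × 1400 × 0.004752²) = 1.27 m²/day.

1.27 m²/day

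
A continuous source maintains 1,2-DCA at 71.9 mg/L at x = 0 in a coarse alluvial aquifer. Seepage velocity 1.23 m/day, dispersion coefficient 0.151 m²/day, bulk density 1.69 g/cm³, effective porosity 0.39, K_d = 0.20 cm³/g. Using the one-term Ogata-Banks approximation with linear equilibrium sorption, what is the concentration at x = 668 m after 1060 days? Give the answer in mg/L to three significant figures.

71.2 mg/L

Retardation factor R = 1 + ρ_b·K_d/n = 1 + 1.69 × 0.20/0.39 = 1.867.
Sorption retards both mechanisms: v_R = v/R = 0.6588 m/day, D_R = D/R = 0.08088 m²/day.
v_R·t = 0.6588 × 1060 = 698.328 m; 2√(D_R t) = 18.52 m; argument = (668 − 698.328)/18.52 = -1.638.
C = C₀ × ½·erfc(-1.638) = 71.9 × 0.9897 = 71.2 mg/L.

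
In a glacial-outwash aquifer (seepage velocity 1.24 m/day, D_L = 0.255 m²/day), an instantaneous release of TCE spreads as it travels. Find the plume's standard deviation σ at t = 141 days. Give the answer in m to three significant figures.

Dispersive spreading gives a Gaussian with σ² = 2Dt; advection only shifts the center.
σ = √(2 × 0.255 × 141) = 8.48 m.

8.48 m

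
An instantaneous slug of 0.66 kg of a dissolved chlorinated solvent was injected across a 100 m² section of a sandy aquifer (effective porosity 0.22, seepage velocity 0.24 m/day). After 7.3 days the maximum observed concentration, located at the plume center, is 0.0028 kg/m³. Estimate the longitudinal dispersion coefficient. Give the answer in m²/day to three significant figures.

1.25 m²/day

At the plume center C_max = M/(n_e·A·√(4πDt)), so D = M²/(4πt·(n_e·A·C_max)²).
n_e·A·C_max = 0.22 × 100 × 0.0028 = 0.06160 kg/m.
D = 0.66²/(4π × 7.3 × 0.06160²) = 1.25 m²/day.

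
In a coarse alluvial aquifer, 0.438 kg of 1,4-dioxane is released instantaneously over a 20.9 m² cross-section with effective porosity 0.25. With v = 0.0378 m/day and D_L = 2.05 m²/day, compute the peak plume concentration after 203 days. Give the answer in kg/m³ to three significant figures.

The peak of an instantaneous 1D plume sits at x = vt; there the Gaussian factor is 1 and C_max = M/(n_e·A·√(4πDt)), where n_e·A is the pore area the mass is dissolved in.
√(4πDt) = √(4π × 2.05 × 203) = 72.32 m, so C_max = 0.438/(0.25 × 20.9 × 72.32) = 0.00116 kg/m³.

0.00116 kg/m³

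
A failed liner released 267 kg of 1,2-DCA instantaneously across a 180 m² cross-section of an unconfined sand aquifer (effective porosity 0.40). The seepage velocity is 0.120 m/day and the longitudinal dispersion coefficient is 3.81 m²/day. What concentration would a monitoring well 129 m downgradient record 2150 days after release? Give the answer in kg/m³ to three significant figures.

For an instantaneous plane source, C(x,t) = M/(n_e·A·√(4πDt)) · exp(−(x−vt)²/(4Dt)), with n_e·A the pore (flow) area.
Plume center vt = 0.120 × 2150 = 258 m, so the well at 129 m is 129 m upgradient of the peak.
√(4πDt) = 320.8 m, giving peak height M/(n_e·A·√(4πDt)) = 267/(0.40 × 180 × 320.8) = 0.01156 kg/m³.
(x−vt)²/(4Dt) = (-129)²/(4 × 3.81 × 2150) = 0.5079; exp(−0.5079) = 0.6018.
C = 0.01156 × 0.6018 = 0.00696 kg/m³.

0.00696 kg/m³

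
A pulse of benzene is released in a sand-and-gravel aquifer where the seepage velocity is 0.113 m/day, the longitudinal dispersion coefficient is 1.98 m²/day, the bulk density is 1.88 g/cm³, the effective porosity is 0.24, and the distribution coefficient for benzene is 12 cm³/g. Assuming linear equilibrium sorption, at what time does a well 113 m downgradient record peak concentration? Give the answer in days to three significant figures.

81400 days

Retardation factor R = 1 + ρ_b·K_d/n = 1 + 1.88 × 12/0.24 = 95.00.
Sorption retards both mechanisms: v_R = v/R = 0.001189 m/day, D_R = D/R = 0.02084 m²/day.
Peak time from v_R²t² + 2D_R t − x² = 0: t = (√(D_R² + v_R²x²) − D_R)/v_R².
√(D_R² + v_R²x²) = √(0.02084² + 0.001189² × 113²) = 0.1360; v_R² = 1.414e-06.
t = (0.1360 − 0.02084)/1.414e-06 = 81400 days.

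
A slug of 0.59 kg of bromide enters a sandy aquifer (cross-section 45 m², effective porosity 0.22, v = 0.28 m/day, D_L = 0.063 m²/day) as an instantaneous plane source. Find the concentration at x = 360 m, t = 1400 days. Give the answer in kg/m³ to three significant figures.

For an instantaneous plane source, C(x,t) = M/(n_e·A·√(4πDt)) · exp(−(x−vt)²/(4Dt)), with n_e·A the pore (flow) area.
Plume center vt = 0.28 × 1400 = 392 m, so the well at 360 m is 32 m upgradient of the peak.
√(4πDt) = 33.29 m, giving peak height M/(n_e·A·√(4πDt)) = 0.59/(0.22 × 45 × 33.29) = 0.001790 kg/m³.
(x−vt)²/(4Dt) = (-32)²/(4 × 0.063 × 1400) = 2.902; exp(−2.902) = 0.05491.
C = 0.001790 × 0.05491 = 9.83e-05 kg/m³.

9.83e-05 kg/m³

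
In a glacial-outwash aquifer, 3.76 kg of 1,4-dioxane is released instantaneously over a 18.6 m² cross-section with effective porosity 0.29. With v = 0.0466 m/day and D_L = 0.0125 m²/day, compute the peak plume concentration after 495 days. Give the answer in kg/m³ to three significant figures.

The peak of an instantaneous 1D plume sits at x = vt; there the Gaussian factor is 1 and C_max = M/(n_e·A·√(4πDt)), where n_e·A is the pore area the mass is dissolved in.
√(4πDt) = √(4π × 0.0125 × 495) = 8.818 m, so C_max = 3.76/(0.29 × 18.6 × 8.818) = 0.0791 kg/m³.

0.0791 kg/m³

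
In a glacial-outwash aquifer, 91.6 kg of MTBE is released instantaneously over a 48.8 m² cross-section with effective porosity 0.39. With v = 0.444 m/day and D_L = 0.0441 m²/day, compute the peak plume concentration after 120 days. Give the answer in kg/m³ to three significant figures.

The peak of an instantaneous 1D plume sits at x = vt; there the Gaussian factor is 1 and C_max = M/(n_e·A·√(4πDt)), where n_e·A is the pore area the mass is dissolved in.
√(4πDt) = √(4π × 0.0441 × 120) = 8.155 m, so C_max = 91.6/(0.39 × 48.8 × 8.155) = 0.590 kg/m³.

0.590 kg/m³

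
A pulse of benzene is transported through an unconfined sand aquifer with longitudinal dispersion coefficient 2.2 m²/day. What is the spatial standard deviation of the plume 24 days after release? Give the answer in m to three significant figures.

Dispersive spreading gives a Gaussian with σ² = 2Dt; advection only shifts the center.
σ = √(2 × 2.2 × 24) = 10.3 m.

10.3 m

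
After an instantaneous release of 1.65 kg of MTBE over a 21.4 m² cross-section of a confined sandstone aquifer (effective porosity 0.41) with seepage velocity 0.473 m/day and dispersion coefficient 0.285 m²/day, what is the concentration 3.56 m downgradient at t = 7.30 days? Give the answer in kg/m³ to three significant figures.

0.0367 kg/m³

For an instantaneous plane source, C(x,t) = M/(n_e·A·√(4πDt)) · exp(−(x−vt)²/(4Dt)), with n_e·A the pore (flow) area.
Plume center vt = 0.473 × 7.30 = 3.4529 m, so the well at 3.56 m is 0.1071 m downgradient of the peak.
√(4πDt) = 5.113 m, giving peak height M/(n_e·A·√(4πDt)) = 1.65/(0.41 × 21.4 × 5.113) = 0.03678 kg/m³.
(x−vt)²/(4Dt) = (0.1071)²/(4 × 0.285 × 7.30) = 0.001378; exp(−0.001378) = 0.9986.
C = 0.03678 × 0.9986 = 0.0367 kg/m³.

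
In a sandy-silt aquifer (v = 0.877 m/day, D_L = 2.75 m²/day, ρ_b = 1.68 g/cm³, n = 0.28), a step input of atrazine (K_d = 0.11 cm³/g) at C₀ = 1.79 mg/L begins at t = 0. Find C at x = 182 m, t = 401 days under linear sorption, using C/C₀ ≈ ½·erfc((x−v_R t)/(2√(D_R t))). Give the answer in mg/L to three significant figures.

1.42 mg/L

Retardation factor R = 1 + ρ_b·K_d/n = 1 + 1.68 × 0.11/0.28 = 1.660.
Sorption retards both mechanisms: v_R = v/R = 0.5283 m/day, D_R = D/R = 1.657 m²/day.
v_R·t = 0.5283 × 401 = 211.8483 m; 2√(D_R t) = 51.55 m; argument = (182 − 211.8483)/51.55 = -0.5790.
C = C₀ × ½·erfc(-0.5790) = 1.79 × 0.7936 = 1.42 mg/L.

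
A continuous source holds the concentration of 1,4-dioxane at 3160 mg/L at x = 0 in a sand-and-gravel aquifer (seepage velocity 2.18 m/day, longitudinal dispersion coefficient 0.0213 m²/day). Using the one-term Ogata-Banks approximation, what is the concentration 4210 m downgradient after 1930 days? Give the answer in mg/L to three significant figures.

For a continuous step input, C/C₀ ≈ ½·erfc((x−vt)/(2√(Dt))).
vt = 2.18 × 1930 = 4207.4 m and 2√(Dt) = 2√(0.0213 × 1930) = 12.82 m.
Argument (x−vt)/(2√(Dt)) = (4210 − 4207.4)/12.82 = 0.2028; ½·erfc(0.2028) = 0.3871.
C = 3160 × 0.3871 = 1220 mg/L.

1220 mg/L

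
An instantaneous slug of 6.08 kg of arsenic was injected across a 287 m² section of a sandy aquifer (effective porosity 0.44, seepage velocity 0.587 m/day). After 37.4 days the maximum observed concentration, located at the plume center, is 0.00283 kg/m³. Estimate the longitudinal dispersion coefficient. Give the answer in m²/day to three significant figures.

0.616 m²/day

At the plume center C_max = M/(n_e·A·√(4πDt)), so D = M²/(4πt·(n_e·A·C_max)²).
n_e·A·C_max = 0.44 × 287 × 0.00283 = 0.3574 kg/m.
D = 6.08²/(4π × 37.4 × 0.3574²) = 0.616 m²/day.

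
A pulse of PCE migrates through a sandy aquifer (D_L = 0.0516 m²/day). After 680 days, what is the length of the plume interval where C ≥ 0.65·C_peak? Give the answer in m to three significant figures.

15.6 m

The plume is Gaussian with σ = √(2Dt) = √(2 × 0.0516 × 680) = 8.377 m.
C/C_peak = exp(−Δx²/(2σ²)) = 0.65 ⇒ Δx = σ·√(−2 ln 0.65) = 8.377 × 0.9282 = 7.776 m.
Width = 2Δx = 15.6 m.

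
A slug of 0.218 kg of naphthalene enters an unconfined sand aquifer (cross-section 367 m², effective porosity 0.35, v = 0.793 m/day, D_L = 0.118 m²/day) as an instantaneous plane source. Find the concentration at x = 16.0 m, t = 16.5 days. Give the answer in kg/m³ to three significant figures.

For an instantaneous plane source, C(x,t) = M/(n_e·A·√(4πDt)) · exp(−(x−vt)²/(4Dt)), with n_e·A the pore (flow) area.
Plume center vt = 0.793 × 16.5 = 13.0845 m, so the well at 16.0 m is 2.9155 m downgradient of the peak.
√(4πDt) = 4.946 m, giving peak height M/(n_e·A·√(4πDt)) = 0.218/(0.35 × 367 × 4.946) = 0.0003431 kg/m³.
(x−vt)²/(4Dt) = (2.9155)²/(4 × 0.118 × 16.5) = 1.091; exp(−1.091) = 0.3359.
C = 0.0003431 × 0.3359 = 0.000115 kg/m³.

0.000115 kg/m³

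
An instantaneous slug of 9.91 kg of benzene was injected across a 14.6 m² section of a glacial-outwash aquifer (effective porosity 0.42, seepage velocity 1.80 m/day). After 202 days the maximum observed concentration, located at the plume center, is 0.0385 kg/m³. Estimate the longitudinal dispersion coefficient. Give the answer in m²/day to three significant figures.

0.694 m²/day

At the plume center C_max = M/(n_e·A·√(4πDt)), so D = M²/(4πt·(n_e·A·C_max)²).
n_e·A·C_max = 0.42 × 14.6 × 0.0385 = 0.2361 kg/m.
D = 9.91²/(4π × 202 × 0.2361²) = 0.694 m²/day.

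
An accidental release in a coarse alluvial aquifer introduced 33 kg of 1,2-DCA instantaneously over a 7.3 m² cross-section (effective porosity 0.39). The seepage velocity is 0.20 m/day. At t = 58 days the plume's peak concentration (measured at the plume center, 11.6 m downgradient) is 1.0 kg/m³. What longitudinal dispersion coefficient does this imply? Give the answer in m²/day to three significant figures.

0.184 m²/day

At the plume center C_max = M/(n_e·A·√(4πDt)), so D = M²/(4πt·(n_e·A·C_max)²).
n_e·A·C_max = 0.39 × 7.3 × 1.0 = 2.847 kg/m.
D = 33²/(4π × 58 × 2.847²) = 0.184 m²/day.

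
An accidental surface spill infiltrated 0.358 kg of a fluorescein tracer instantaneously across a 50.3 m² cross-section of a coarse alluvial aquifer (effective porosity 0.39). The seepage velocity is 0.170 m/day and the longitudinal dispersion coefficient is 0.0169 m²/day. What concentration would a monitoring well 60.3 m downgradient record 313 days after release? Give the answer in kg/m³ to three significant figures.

For an instantaneous plane source, C(x,t) = M/(n_e·A·√(4πDt)) · exp(−(x−vt)²/(4Dt)), with n_e·A the pore (flow) area.
Plume center vt = 0.170 × 313 = 53.21 m, so the well at 60.3 m is 7.09 m downgradient of the peak.
√(4πDt) = 8.153 m, giving peak height M/(n_e·A·√(4πDt)) = 0.358/(0.39 × 50.3 × 8.153) = 0.002238 kg/m³.
(x−vt)²/(4Dt) = (7.09)²/(4 × 0.0169 × 313) = 2.376; exp(−2.376) = 0.09292.
C = 0.002238 × 0.09292 = 0.000208 kg/m³.

0.000208 kg/m³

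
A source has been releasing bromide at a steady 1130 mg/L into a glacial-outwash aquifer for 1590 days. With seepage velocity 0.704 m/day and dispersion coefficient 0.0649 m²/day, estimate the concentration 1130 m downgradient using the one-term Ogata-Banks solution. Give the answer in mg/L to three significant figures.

259 mg/L

For a continuous step input, C/C₀ ≈ ½·erfc((x−vt)/(2√(Dt))).
vt = 0.704 × 1590 = 1119.36 m and 2√(Dt) = 2√(0.0649 × 1590) = 20.32 m.
Argument (x−vt)/(2√(Dt)) = (1130 − 1119.36)/20.32 = 0.5236; ½·erfc(0.5236) = 0.2295.
C = 1130 × 0.2295 = 259 mg/L.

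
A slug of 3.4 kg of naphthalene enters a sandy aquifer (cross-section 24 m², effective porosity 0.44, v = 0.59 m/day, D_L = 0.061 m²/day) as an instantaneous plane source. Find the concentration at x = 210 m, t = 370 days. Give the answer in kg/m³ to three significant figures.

For an instantaneous plane source, C(x,t) = M/(n_e·A·√(4πDt)) · exp(−(x−vt)²/(4Dt)), with n_e·A the pore (flow) area.
Plume center vt = 0.59 × 370 = 218.3 m, so the well at 210 m is 8.3 m upgradient of the peak.
√(4πDt) = 16.84 m, giving peak height M/(n_e·A·√(4πDt)) = 3.4/(0.44 × 24 × 16.84) = 0.01912 kg/m³.
(x−vt)²/(4Dt) = (-8.3)²/(4 × 0.061 × 370) = 0.7631; exp(−0.7631) = 0.4662.
C = 0.01912 × 0.4662 = 0.00891 kg/m³.

0.00891 kg/m³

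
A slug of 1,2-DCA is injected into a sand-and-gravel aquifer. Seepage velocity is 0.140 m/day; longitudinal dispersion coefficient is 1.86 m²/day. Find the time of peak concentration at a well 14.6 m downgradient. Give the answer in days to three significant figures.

46.1 days

For the 1D instantaneous-source solution, setting ∂C/∂t = 0 at fixed x gives v²t² + 2Dt − x² = 0, so t = (√(D² + v²x²) − D)/v².
√(D² + v²x²) = √(1.86² + 0.140² × 14.6²) = 2.764; v² = 0.0196.
t = (2.764 − 1.86)/0.0196 = 46.1 days (vs. the pure-advection estimate x/v = 104 d).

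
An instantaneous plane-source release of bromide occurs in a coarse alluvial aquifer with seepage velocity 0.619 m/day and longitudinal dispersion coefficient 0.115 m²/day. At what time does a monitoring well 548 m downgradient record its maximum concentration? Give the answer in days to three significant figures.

For the 1D instantaneous-source solution, setting ∂C/∂t = 0 at fixed x gives v²t² + 2Dt − x² = 0, so t = (√(D² + v²x²) − D)/v².
√(D² + v²x²) = √(0.115² + 0.619² × 548²) = 339.2; v² = 0.383161.
t = (339.2 − 0.115)/0.383161 = 885 days (vs. the pure-advection estimate x/v = 885 d).

885 days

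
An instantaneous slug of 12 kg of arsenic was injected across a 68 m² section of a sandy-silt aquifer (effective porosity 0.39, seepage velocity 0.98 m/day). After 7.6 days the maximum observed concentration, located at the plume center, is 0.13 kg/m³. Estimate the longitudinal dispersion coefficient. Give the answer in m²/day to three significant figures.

0.127 m²/day

At the plume center C_max = M/(n_e·A·√(4πDt)), so D = M²/(4πt·(n_e·A·C_max)²).
n_e·A·C_max = 0.39 × 68 × 0.13 = 3.448 kg/m.
D = 12²/(4π × 7.6 × 3.448²) = 0.127 m²/day.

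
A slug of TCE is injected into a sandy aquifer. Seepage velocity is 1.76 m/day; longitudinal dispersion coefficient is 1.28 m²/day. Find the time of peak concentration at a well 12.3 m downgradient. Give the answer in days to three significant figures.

6.59 days

For the 1D instantaneous-source solution, setting ∂C/∂t = 0 at fixed x gives v²t² + 2Dt − x² = 0, so t = (√(D² + v²x²) − D)/v².
√(D² + v²x²) = √(1.28² + 1.76² × 12.3²) = 21.69; v² = 3.0976.
t = (21.69 − 1.28)/3.0976 = 6.59 days (vs. the pure-advection estimate x/v = 6.99 d).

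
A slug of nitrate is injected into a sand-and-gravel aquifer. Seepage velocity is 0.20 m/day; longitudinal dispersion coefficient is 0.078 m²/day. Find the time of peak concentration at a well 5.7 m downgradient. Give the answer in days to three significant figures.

For the 1D instantaneous-source solution, setting ∂C/∂t = 0 at fixed x gives v²t² + 2Dt − x² = 0, so t = (√(D² + v²x²) − D)/v².
√(D² + v²x²) = √(0.078² + 0.20² × 5.7²) = 1.143; v² = 0.04.
t = (1.143 − 0.078)/0.04 = 26.6 days (vs. the pure-advection estimate x/v = 28.5 d).

26.6 days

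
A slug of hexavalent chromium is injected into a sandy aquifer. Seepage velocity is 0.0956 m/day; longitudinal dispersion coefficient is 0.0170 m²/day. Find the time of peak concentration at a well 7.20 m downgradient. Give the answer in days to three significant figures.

73.5 days

For the 1D instantaneous-source solution, setting ∂C/∂t = 0 at fixed x gives v²t² + 2Dt − x² = 0, so t = (√(D² + v²x²) − D)/v².
√(D² + v²x²) = √(0.0170² + 0.0956² × 7.20²) = 0.6885; v² = 0.00913936.
t = (0.6885 − 0.0170)/0.00913936 = 73.5 days (vs. the pure-advection estimate x/v = 75.3 d).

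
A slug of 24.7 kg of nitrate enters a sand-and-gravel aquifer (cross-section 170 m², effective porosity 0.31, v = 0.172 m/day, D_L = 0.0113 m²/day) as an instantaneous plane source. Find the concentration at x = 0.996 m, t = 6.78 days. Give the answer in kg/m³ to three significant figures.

0.435 kg/m³

For an instantaneous plane source, C(x,t) = M/(n_e·A·√(4πDt)) · exp(−(x−vt)²/(4Dt)), with n_e·A the pore (flow) area.
Plume center vt = 0.172 × 6.78 = 1.16616 m, so the well at 0.996 m is 0.17016 m upgradient of the peak.
√(4πDt) = 0.9812 m, giving peak height M/(n_e·A·√(4πDt)) = 24.7/(0.31 × 170 × 0.9812) = 0.4777 kg/m³.
(x−vt)²/(4Dt) = (-0.17016)²/(4 × 0.0113 × 6.78) = 0.09448; exp(−0.09448) = 0.9098.
C = 0.4777 × 0.9098 = 0.435 kg/m³.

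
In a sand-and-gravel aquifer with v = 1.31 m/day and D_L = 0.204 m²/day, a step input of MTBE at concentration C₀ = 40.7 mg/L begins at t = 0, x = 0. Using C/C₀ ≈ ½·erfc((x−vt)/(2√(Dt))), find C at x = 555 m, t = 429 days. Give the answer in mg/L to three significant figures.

For a continuous step input, C/C₀ ≈ ½·erfc((x−vt)/(2√(Dt))).
vt = 1.31 × 429 = 561.99 m and 2√(Dt) = 2√(0.204 × 429) = 18.71 m.
Argument (x−vt)/(2√(Dt)) = (555 − 561.99)/18.71 = -0.3736; ½·erfc(-0.3736) = 0.7014.
C = 40.7 × 0.7014 = 28.5 mg/L.

28.5 mg/L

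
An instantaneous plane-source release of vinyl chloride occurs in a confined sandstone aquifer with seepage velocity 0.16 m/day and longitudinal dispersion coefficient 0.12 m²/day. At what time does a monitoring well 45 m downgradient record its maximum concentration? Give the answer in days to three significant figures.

277 days

For the 1D instantaneous-source solution, setting ∂C/∂t = 0 at fixed x gives v²t² + 2Dt − x² = 0, so t = (√(D² + v²x²) − D)/v².
√(D² + v²x²) = √(0.12² + 0.16² × 45²) = 7.201; v² = 0.0256.
t = (7.201 − 0.12)/0.0256 = 277 days (vs. the pure-advection estimate x/v = 281 d).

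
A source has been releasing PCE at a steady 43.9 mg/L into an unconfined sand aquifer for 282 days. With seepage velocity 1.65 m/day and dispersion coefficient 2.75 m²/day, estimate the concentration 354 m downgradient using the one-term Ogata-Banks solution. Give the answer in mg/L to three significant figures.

43.8 mg/L

For a continuous step input, C/C₀ ≈ ½·erfc((x−vt)/(2√(Dt))).
vt = 1.65 × 282 = 465.3 m and 2√(Dt) = 2√(2.75 × 282) = 55.70 m.
Argument (x−vt)/(2√(Dt)) = (354 − 465.3)/55.70 = -1.998; ½·erfc(-1.998) = 0.9976.
C = 43.9 × 0.9976 = 43.8 mg/L.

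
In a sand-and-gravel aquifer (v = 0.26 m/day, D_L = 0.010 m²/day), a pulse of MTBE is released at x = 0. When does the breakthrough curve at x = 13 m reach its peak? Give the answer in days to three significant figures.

49.9 days

For the 1D instantaneous-source solution, setting ∂C/∂t = 0 at fixed x gives v²t² + 2Dt − x² = 0, so t = (√(D² + v²x²) − D)/v².
√(D² + v²x²) = √(0.010² + 0.26² × 13²) = 3.380; v² = 0.0676.
t = (3.380 − 0.010)/0.0676 = 49.9 days (vs. the pure-advection estimate x/v = 50.0 d).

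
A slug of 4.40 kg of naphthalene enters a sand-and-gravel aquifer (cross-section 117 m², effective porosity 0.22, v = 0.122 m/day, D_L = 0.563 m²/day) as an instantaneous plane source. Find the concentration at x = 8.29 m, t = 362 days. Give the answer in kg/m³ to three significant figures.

0.000697 kg/m³

For an instantaneous plane source, C(x,t) = M/(n_e·A·√(4πDt)) · exp(−(x−vt)²/(4Dt)), with n_e·A the pore (flow) area.
Plume center vt = 0.122 × 362 = 44.164 m, so the well at 8.29 m is 35.874 m upgradient of the peak.
√(4πDt) = 50.61 m, giving peak height M/(n_e·A·√(4πDt)) = 4.40/(0.22 × 117 × 50.61) = 0.003378 kg/m³.
(x−vt)²/(4Dt) = (-35.874)²/(4 × 0.563 × 362) = 1.579; exp(−1.579) = 0.2062.
C = 0.003378 × 0.2062 = 0.000697 kg/m³.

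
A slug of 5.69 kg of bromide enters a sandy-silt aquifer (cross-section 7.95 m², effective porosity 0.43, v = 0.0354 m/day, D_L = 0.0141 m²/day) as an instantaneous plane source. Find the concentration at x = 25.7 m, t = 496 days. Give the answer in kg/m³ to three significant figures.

For an instantaneous plane source, C(x,t) = M/(n_e·A·√(4πDt)) · exp(−(x−vt)²/(4Dt)), with n_e·A the pore (flow) area.
Plume center vt = 0.0354 × 496 = 17.5584 m, so the well at 25.7 m is 8.1416 m downgradient of the peak.
√(4πDt) = 9.375 m, giving peak height M/(n_e·A·√(4πDt)) = 5.69/(0.43 × 7.95 × 9.375) = 0.1775 kg/m³.
(x−vt)²/(4Dt) = (8.1416)²/(4 × 0.0141 × 496) = 2.370; exp(−2.370) = 0.09348.
C = 0.1775 × 0.09348 = 0.0166 kg/m³.

0.0166 kg/m³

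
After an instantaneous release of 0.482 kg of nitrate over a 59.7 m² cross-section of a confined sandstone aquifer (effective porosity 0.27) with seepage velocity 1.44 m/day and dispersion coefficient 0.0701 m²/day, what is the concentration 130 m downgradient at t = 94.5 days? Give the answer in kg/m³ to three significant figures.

0.000812 kg/m³

For an instantaneous plane source, C(x,t) = M/(n_e·A·√(4πDt)) · exp(−(x−vt)²/(4Dt)), with n_e·A the pore (flow) area.
Plume center vt = 1.44 × 94.5 = 136.08 m, so the well at 130 m is 6.08 m upgradient of the peak.
√(4πDt) = 9.124 m, giving peak height M/(n_e·A·√(4πDt)) = 0.482/(0.27 × 59.7 × 9.124) = 0.003277 kg/m³.
(x−vt)²/(4Dt) = (-6.08)²/(4 × 0.0701 × 94.5) = 1.395; exp(−1.395) = 0.2478.
C = 0.003277 × 0.2478 = 0.000812 kg/m³.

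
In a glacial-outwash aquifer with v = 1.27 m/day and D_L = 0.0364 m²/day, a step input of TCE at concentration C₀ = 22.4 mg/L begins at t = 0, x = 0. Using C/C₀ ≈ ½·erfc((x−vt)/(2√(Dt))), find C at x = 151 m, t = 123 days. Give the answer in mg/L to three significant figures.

21.5 mg/L

For a continuous step input, C/C₀ ≈ ½·erfc((x−vt)/(2√(Dt))).
vt = 1.27 × 123 = 156.21 m and 2√(Dt) = 2√(0.0364 × 123) = 4.232 m.
Argument (x−vt)/(2√(Dt)) = (151 − 156.21)/4.232 = -1.231; ½·erfc(-1.231) = 0.9591.
C = 22.4 × 0.9591 = 21.5 mg/L.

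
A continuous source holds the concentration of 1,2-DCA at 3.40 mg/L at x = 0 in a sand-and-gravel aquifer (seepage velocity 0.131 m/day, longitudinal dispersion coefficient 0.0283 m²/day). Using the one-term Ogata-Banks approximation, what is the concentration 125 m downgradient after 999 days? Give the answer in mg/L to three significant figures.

For a continuous step input, C/C₀ ≈ ½·erfc((x−vt)/(2√(Dt))).
vt = 0.131 × 999 = 130.869 m and 2√(Dt) = 2√(0.0283 × 999) = 10.63 m.
Argument (x−vt)/(2√(Dt)) = (125 − 130.869)/10.63 = -0.5521; ½·erfc(-0.5521) = 0.7825.
C = 3.40 × 0.7825 = 2.66 mg/L.

2.66 mg/L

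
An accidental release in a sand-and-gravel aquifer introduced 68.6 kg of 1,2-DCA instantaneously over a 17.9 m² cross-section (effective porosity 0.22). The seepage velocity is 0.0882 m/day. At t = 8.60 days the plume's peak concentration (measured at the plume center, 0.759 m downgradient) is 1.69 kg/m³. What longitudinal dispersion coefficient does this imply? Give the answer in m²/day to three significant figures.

At the plume center C_max = M/(n_e·A·√(4πDt)), so D = M²/(4πt·(n_e·A·C_max)²).
n_e·A·C_max = 0.22 × 17.9 × 1.69 = 6.655 kg/m.
D = 68.6²/(4π × 8.60 × 6.655²) = 0.983 m²/day.

0.983 m²/day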